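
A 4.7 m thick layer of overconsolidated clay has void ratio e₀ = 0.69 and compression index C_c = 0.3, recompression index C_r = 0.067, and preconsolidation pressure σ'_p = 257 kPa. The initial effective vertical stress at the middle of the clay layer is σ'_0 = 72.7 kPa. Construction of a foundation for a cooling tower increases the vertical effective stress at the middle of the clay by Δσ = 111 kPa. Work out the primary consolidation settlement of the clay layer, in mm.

Final effective stress: σ'_f = 72.7 + 111 = 183.7 kPa.
σ'_f = 183.7 ≤ σ'_p = 257 kPa, so the clay remains overconsolidated and only the recompression index applies:
S_c = C_r·H/(1+e₀)·log₁₀(σ'_f/σ'_0) = 0.067×4.7/1.69×log₁₀(183.7/72.7)
    = 0.18633 × 0.40257 = 0.07501 m

S_c ≈ 75 mm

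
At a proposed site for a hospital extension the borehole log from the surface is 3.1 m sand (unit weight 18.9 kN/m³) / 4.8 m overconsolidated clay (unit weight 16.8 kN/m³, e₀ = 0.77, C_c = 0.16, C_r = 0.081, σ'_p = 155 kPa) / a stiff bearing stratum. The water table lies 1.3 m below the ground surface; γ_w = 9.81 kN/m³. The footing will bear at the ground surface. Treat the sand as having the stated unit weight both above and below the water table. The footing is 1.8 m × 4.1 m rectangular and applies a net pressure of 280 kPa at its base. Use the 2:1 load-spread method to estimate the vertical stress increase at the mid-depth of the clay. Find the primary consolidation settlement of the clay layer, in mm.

S_c ≈ 39.4 mm

Mid-depth of clay below the ground surface: z = 3.1 + 4.8/2 = 5.5 m.
Total vertical stress at mid-clay: σ_v = 18.9×3.1 + 16.8×2.4 = 98.91 kPa.
Pore pressure: u = 9.81×(5.5 − 1.3) = 41.202 kPa.
Initial effective stress: σ'_0 = σ_v − u = 98.91 − 41.202 = 57.708 kPa.
Stress increase at mid-clay by the 2:1 spreading method:
Δσ = qBL/((B+z)(L+z)) = 280×1.8×4.1/((1.8+5.5)(4.1+5.5)) = 29.486 kPa
Final effective stress: σ'_f = 57.708 + 29.486 = 87.194 kPa.
σ'_f = 87.194 ≤ σ'_p = 155 kPa, so the clay remains overconsolidated and only the recompression index applies:
S_c = C_r·H/(1+e₀)·log₁₀(σ'_f/σ'_0) = 0.081×4.8/1.77×log₁₀(87.194/57.708)
    = 0.21966 × 0.17925 = 0.03937 m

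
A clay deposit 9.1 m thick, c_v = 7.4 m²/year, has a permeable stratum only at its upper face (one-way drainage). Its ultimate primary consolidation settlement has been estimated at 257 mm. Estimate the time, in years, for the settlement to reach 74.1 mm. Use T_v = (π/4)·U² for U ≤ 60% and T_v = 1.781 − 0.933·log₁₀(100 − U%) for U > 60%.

t ≈ 0.731 years

Drainage path length: H_d = H = 9.1 m (single drainage).
U = S(t)/S_ult = 74.1/257 = 0.2883.
U ≤ 60%: T_v = (π/4)·U² = (π/4)×0.28833² = 0.065292.
t = T_v·H_d²/c_v = 0.065292×9.1²/7.4 = 0.7307 years.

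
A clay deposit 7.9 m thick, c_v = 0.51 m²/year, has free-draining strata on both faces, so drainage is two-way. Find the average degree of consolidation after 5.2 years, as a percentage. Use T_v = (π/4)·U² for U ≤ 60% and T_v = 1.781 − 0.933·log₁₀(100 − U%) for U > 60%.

U ≈ 46.5 %

Drainage path length: H_d = H/2 = 3.95 m (double drainage).
T_v = c_v·t/H_d² = 0.51×5.2/3.95² = 0.16997.
T_v = 0.16997 corresponds to the U ≤ 60% branch:
U = √(4T_v/π) = 0.4652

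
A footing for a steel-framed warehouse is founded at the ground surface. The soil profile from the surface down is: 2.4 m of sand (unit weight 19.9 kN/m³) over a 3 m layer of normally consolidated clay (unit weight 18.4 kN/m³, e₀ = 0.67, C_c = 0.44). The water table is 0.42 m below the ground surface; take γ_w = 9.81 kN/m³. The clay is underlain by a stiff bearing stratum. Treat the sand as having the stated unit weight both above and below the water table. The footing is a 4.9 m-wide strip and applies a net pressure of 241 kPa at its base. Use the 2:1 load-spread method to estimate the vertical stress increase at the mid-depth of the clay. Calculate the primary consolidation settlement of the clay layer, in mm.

S_c ≈ 497 mm

Mid-depth of clay below the ground surface: z = 2.4 + 3/2 = 3.9 m.
Total vertical stress at mid-clay: σ_v = 19.9×2.4 + 18.4×1.5 = 75.36 kPa.
Pore pressure: u = 9.81×(3.9 − 0.42) = 34.139 kPa.
Initial effective stress: σ'_0 = σ_v − u = 75.36 − 34.139 = 41.221 kPa.
Stress increase at mid-clay by the 2:1 spreading method:
Δσ = qB/(B+z) = 241×4.9/(4.9+3.9) = 134.19 kPa
Final effective stress: σ'_f = σ'_0 + Δσ = 41.221 + 134.19 = 175.41 kPa.
Normally consolidated clay, so the full stress increment lies on the virgin compression line:
S_c = C_c·H/(1+e₀)·log₁₀(σ'_f/σ'_0) = 0.44×3/(1+0.67)×log₁₀(175.41/41.221)
    = 0.79042 × 0.62894 = 0.4971 m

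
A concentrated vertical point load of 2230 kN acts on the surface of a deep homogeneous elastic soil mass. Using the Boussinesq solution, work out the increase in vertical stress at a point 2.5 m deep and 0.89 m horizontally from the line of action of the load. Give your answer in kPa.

Boussinesq vertical stress below a point load on an elastic half-space:
Δσ_z = 3P/(2πz²) · [1 + (r/z)²]^(−5/2)
r/z = 0.89/2.5 = 0.356; [1+(r/z)²]^(−5/2) = 0.74207.
Δσ_z = 3×2230/(2π×2.5²) × 0.74207 = 170.36 × 0.74207 = 126.4 kPa

Δσ_z ≈ 126 kPa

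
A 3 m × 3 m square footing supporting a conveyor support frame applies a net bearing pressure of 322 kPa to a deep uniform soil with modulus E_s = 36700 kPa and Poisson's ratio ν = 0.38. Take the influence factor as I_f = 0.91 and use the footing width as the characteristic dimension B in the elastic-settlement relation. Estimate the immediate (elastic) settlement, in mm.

Immediate (elastic) settlement: S_e = q·B·(1−ν²)/E_s · I_f.
S_e = 322 × 3 × (1 − 0.38²) / 36700 × 0.91
    = 322 × 3 × 0.8556 / 36700 × 0.91
    = 0.02049 m = 20.49 mm

S_e ≈ 20.5 mm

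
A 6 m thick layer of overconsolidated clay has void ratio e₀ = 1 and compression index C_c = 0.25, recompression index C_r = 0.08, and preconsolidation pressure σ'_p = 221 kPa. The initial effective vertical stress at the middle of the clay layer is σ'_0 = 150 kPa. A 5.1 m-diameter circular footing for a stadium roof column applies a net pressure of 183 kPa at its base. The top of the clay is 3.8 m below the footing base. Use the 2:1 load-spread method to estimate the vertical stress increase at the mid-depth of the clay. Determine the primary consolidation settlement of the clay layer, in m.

Mid-depth of clay below the footing base: z = 3.8 + 6/2 = 6.8 m.
Stress increase at mid-clay by the 2:1 spreading method:
Δσ ≈ qD²/(D+z)² = 183×5.1²/(5.1+6.8)² = 33.612 kPa
Final effective stress: σ'_f = 150 + 33.612 = 183.61 kPa.
σ'_f = 183.61 ≤ σ'_p = 221 kPa, so the clay remains overconsolidated and only the recompression index applies:
S_c = C_r·H/(1+e₀)·log₁₀(σ'_f/σ'_0) = 0.08×6/2×log₁₀(183.61/150)
    = 0.24 × 0.087805 = 0.02107 m

S_c ≈ 0.0211 m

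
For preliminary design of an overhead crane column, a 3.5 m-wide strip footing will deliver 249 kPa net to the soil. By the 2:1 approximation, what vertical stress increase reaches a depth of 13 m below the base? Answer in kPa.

By the 2:1 method the load spreads at 1 horizontal : 2 vertical, so at depth z the loaded area has grown by z in each plan dimension:
Δσ = qB/(B+z) = 249×3.5/(3.5+13) = 52.818 kPa

Δσ_z ≈ 52.8 kPa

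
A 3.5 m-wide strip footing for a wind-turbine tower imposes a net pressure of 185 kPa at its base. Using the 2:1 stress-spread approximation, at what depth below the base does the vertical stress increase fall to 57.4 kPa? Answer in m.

z ≈ 7.78 m

2:1 spreading — at depth z the loaded area has grown by z in each plan dimension:
qB/(B+z) = Δσ_z ⇒ z = qB/Δσ_z − B = 185×3.5/57.4 − 3.5 = 7.78 m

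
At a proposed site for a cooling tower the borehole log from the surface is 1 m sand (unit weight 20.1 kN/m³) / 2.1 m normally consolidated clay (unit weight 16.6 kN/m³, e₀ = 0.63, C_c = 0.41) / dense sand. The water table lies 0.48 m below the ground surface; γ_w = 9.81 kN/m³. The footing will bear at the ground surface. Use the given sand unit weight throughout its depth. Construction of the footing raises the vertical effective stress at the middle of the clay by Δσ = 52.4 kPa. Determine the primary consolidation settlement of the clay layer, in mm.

S_c ≈ 279 mm

Mid-depth of clay below the ground surface: z = 1 + 2.1/2 = 2.05 m.
Total vertical stress at mid-clay: σ_v = 20.1×1 + 16.6×1.05 = 37.53 kPa.
Pore pressure: u = 9.81×(2.05 − 0.48) = 15.402 kPa.
Initial effective stress: σ'_0 = σ_v − u = 37.53 − 15.402 = 22.128 kPa.
Final effective stress: σ'_f = σ'_0 + Δσ = 22.128 + 52.4 = 74.528 kPa.
Normally consolidated clay, so the full stress increment lies on the virgin compression line:
S_c = C_c·H/(1+e₀)·log₁₀(σ'_f/σ'_0) = 0.41×2.1/(1+0.63)×log₁₀(74.528/22.128)
    = 0.52822 × 0.52738 = 0.2786 m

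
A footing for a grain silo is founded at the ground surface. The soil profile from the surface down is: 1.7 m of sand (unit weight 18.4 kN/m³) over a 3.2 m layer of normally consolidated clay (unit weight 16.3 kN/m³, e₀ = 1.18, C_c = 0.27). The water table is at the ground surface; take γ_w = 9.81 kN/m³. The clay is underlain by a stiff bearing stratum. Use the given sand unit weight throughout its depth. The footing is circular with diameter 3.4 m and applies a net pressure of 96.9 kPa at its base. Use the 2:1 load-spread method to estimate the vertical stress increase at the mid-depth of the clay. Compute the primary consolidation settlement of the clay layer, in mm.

S_c ≈ 119 mm

Mid-depth of clay below the ground surface: z = 1.7 + 3.2/2 = 3.3 m.
Total vertical stress at mid-clay: σ_v = 18.4×1.7 + 16.3×1.6 = 57.36 kPa.
Pore pressure: u = 9.81×(3.3 − 0) = 32.373 kPa.
Initial effective stress: σ'_0 = σ_v − u = 57.36 − 32.373 = 24.987 kPa.
Stress increase at mid-clay by the 2:1 spreading method:
Δσ ≈ qD²/(D+z)² = 96.9×3.4²/(3.4+3.3)² = 24.954 kPa
Final effective stress: σ'_f = σ'_0 + Δσ = 24.987 + 24.954 = 49.941 kPa.
Normally consolidated clay, so the full stress increment lies on the virgin compression line:
S_c = C_c·H/(1+e₀)·log₁₀(σ'_f/σ'_0) = 0.27×3.2/(1+1.18)×log₁₀(49.941/24.987)
    = 0.39633 × 0.30074 = 0.1192 m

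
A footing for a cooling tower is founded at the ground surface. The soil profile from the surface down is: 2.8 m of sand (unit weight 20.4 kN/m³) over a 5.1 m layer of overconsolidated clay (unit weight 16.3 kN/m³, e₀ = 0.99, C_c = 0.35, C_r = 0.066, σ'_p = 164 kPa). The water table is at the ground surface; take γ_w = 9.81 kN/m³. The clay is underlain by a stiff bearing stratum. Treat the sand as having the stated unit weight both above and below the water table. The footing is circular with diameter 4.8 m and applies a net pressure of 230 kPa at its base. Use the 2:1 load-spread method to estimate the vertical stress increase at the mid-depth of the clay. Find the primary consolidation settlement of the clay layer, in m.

S_c ≈ 0.055 m

Mid-depth of clay below the ground surface: z = 2.8 + 5.1/2 = 5.35 m.
Total vertical stress at mid-clay: σ_v = 20.4×2.8 + 16.3×2.55 = 98.685 kPa.
Pore pressure: u = 9.81×(5.35 − 0) = 52.483 kPa.
Initial effective stress: σ'_0 = σ_v − u = 98.685 − 52.483 = 46.202 kPa.
Stress increase at mid-clay by the 2:1 spreading method:
Δσ ≈ qD²/(D+z)² = 230×4.8²/(4.8+5.35)² = 51.437 kPa
Final effective stress: σ'_f = 46.202 + 51.437 = 97.639 kPa.
σ'_f = 97.639 ≤ σ'_p = 164 kPa, so the clay remains overconsolidated and only the recompression index applies:
S_c = C_r·H/(1+e₀)·log₁₀(σ'_f/σ'_0) = 0.066×5.1/1.99×log₁₀(97.639/46.202)
    = 0.16914 × 0.32496 = 0.05497 m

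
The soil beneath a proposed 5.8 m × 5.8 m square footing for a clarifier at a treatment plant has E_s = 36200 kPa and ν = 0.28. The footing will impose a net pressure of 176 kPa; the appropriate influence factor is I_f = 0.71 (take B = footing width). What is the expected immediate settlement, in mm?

S_e ≈ 18.5 mm

Immediate (elastic) settlement: S_e = q·B·(1−ν²)/E_s · I_f.
S_e = 176 × 5.8 × (1 − 0.28²) / 36200 × 0.71
    = 176 × 5.8 × 0.9216 / 36200 × 0.71
    = 0.01845 m = 18.45 mm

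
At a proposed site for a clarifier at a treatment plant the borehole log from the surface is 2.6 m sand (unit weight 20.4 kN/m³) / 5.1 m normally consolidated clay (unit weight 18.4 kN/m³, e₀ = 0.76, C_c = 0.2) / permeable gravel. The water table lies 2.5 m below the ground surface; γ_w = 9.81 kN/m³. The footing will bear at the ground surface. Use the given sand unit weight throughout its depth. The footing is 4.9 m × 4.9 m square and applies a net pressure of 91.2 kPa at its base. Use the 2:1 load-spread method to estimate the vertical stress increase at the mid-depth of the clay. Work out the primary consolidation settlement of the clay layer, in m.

Mid-depth of clay below the ground surface: z = 2.6 + 5.1/2 = 5.15 m.
Total vertical stress at mid-clay: σ_v = 20.4×2.6 + 18.4×2.55 = 99.96 kPa.
Pore pressure: u = 9.81×(5.15 − 2.5) = 25.997 kPa.
Initial effective stress: σ'_0 = σ_v − u = 99.96 − 25.997 = 73.963 kPa.
Stress increase at mid-clay by the 2:1 spreading method:
Δσ = qBL/((B+z)(L+z)) = 91.2×4.9×4.9/((4.9+5.15)(4.9+5.15)) = 21.68 kPa
Final effective stress: σ'_f = σ'_0 + Δσ = 73.963 + 21.68 = 95.643 kPa.
Normally consolidated clay, so the full stress increment lies on the virgin compression line:
S_c = C_c·H/(1+e₀)·log₁₀(σ'_f/σ'_0) = 0.2×5.1/(1+0.76)×log₁₀(95.643/73.963)
    = 0.57955 × 0.11164 = 0.0647 m

S_c ≈ 0.0647 m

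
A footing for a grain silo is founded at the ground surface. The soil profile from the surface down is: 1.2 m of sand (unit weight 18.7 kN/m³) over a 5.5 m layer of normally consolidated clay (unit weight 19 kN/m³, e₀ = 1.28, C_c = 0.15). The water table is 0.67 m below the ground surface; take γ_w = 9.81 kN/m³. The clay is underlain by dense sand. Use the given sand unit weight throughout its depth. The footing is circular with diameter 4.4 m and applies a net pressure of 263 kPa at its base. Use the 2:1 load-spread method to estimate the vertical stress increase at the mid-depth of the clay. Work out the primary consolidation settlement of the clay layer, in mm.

Mid-depth of clay below the ground surface: z = 1.2 + 5.5/2 = 3.95 m.
Total vertical stress at mid-clay: σ_v = 18.7×1.2 + 19×2.75 = 74.69 kPa.
Pore pressure: u = 9.81×(3.95 − 0.67) = 32.177 kPa.
Initial effective stress: σ'_0 = σ_v − u = 74.69 − 32.177 = 42.513 kPa.
Stress increase at mid-clay by the 2:1 spreading method:
Δσ ≈ qD²/(D+z)² = 263×4.4²/(4.4+3.95)² = 73.028 kPa
Final effective stress: σ'_f = σ'_0 + Δσ = 42.513 + 73.028 = 115.54 kPa.
Normally consolidated clay, so the full stress increment lies on the virgin compression line:
S_c = C_c·H/(1+e₀)·log₁₀(σ'_f/σ'_0) = 0.15×5.5/(1+1.28)×log₁₀(115.54/42.513)
    = 0.36184 × 0.43421 = 0.1571 m

S_c ≈ 157 mm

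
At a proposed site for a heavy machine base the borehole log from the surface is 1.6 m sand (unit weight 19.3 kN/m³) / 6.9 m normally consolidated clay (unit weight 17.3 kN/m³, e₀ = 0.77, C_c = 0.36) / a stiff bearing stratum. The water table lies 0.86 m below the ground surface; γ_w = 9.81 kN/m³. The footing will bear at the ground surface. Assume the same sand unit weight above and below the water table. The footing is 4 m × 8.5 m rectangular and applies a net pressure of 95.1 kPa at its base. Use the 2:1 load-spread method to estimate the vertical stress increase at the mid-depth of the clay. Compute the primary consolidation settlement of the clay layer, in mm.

Mid-depth of clay below the ground surface: z = 1.6 + 6.9/2 = 5.05 m.
Total vertical stress at mid-clay: σ_v = 19.3×1.6 + 17.3×3.45 = 90.565 kPa.
Pore pressure: u = 9.81×(5.05 − 0.86) = 41.104 kPa.
Initial effective stress: σ'_0 = σ_v − u = 90.565 − 41.104 = 49.461 kPa.
Stress increase at mid-clay by the 2:1 spreading method:
Δσ = qBL/((B+z)(L+z)) = 95.1×4×8.5/((4+5.05)(8.5+5.05)) = 26.368 kPa
Final effective stress: σ'_f = σ'_0 + Δσ = 49.461 + 26.368 = 75.829 kPa.
Normally consolidated clay, so the full stress increment lies on the virgin compression line:
S_c = C_c·H/(1+e₀)·log₁₀(σ'_f/σ'_0) = 0.36×6.9/(1+0.77)×log₁₀(75.829/49.461)
    = 1.4034 × 0.18557 = 0.2604 m

S_c ≈ 260 mm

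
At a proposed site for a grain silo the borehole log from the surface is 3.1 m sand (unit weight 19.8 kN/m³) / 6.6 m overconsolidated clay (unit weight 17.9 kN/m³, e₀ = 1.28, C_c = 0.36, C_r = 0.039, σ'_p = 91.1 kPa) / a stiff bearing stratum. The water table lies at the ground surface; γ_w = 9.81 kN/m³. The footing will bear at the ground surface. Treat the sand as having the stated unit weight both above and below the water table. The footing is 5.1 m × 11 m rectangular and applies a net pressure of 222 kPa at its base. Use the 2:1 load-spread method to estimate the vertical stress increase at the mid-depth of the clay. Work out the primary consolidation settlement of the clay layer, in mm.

Mid-depth of clay below the ground surface: z = 3.1 + 6.6/2 = 6.4 m.
Total vertical stress at mid-clay: σ_v = 19.8×3.1 + 17.9×3.3 = 120.45 kPa.
Pore pressure: u = 9.81×(6.4 − 0) = 62.784 kPa.
Initial effective stress: σ'_0 = σ_v − u = 120.45 − 62.784 = 57.666 kPa.
Stress increase at mid-clay by the 2:1 spreading method:
Δσ = qBL/((B+z)(L+z)) = 222×5.1×11/((5.1+6.4)(11+6.4)) = 62.24 kPa
Final effective stress: σ'_f = 57.666 + 62.24 = 119.91 kPa.
σ'_f = 119.91 > σ'_p = 91.1 kPa, so the stress path crosses the preconsolidation pressure — recompression up to σ'_p, then virgin compression beyond:
S_c = H/(1+e₀)·[C_r·log₁₀(σ'_p/σ'_0) + C_c·log₁₀(σ'_f/σ'_p)]
    = 6.6/2.28 × [0.039×log₁₀(91.1/57.666) + 0.36×log₁₀(119.91/91.1)]
    = 2.8947 × [0.0077453 + 0.042961] = 0.1468 m

S_c ≈ 147 mm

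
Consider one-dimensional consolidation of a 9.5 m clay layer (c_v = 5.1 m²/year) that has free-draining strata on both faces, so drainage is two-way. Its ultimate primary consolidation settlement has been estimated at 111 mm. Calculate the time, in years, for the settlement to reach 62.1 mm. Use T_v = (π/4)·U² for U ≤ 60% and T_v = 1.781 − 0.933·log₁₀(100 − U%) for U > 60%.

Drainage path length: H_d = H/2 = 4.75 m (double drainage).
U = S(t)/S_ult = 62.1/111 = 0.5595.
U ≤ 60%: T_v = (π/4)·U² = (π/4)×0.55946² = 0.24583.
t = T_v·H_d²/c_v = 0.24583×4.75²/5.1 = 1.088 years.

t ≈ 1.09 years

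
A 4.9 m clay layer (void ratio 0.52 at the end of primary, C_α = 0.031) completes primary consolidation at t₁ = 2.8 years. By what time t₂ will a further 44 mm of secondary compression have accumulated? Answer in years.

S_s = C_α·H/(1+e_p)·log₁₀(t₂/t₁) ⇒ log₁₀(t₂/t₁) = S_s·(1+e_p)/(C_α·H).
log₁₀(t₂/t₁) = 0.044 × (1+0.52) / (0.031×4.9) = 0.4403
t₂ = t₁ × 10^0.4403 = 2.8 × 2.756 = 7.717 years

t₂ ≈ 7.72 years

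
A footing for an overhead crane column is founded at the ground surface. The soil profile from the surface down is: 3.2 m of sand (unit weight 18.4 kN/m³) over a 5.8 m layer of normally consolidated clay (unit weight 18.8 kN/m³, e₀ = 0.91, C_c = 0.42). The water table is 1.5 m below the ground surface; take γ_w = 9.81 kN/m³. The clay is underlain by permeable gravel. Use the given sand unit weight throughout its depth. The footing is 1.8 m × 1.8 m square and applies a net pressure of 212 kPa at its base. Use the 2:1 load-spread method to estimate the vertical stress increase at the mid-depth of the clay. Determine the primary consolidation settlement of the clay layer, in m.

S_c ≈ 0.0828 m

Mid-depth of clay below the ground surface: z = 3.2 + 5.8/2 = 6.1 m.
Total vertical stress at mid-clay: σ_v = 18.4×3.2 + 18.8×2.9 = 113.4 kPa.
Pore pressure: u = 9.81×(6.1 − 1.5) = 45.126 kPa.
Initial effective stress: σ'_0 = σ_v − u = 113.4 − 45.126 = 68.274 kPa.
Stress increase at mid-clay by the 2:1 spreading method:
Δσ = qBL/((B+z)(L+z)) = 212×1.8×1.8/((1.8+6.1)(1.8+6.1)) = 11.006 kPa
Final effective stress: σ'_f = σ'_0 + Δσ = 68.274 + 11.006 = 79.28 kPa.
Normally consolidated clay, so the full stress increment lies on the virgin compression line:
S_c = C_c·H/(1+e₀)·log₁₀(σ'_f/σ'_0) = 0.42×5.8/(1+0.91)×log₁₀(79.28/68.274)
    = 1.2754 × 0.064908 = 0.08278 m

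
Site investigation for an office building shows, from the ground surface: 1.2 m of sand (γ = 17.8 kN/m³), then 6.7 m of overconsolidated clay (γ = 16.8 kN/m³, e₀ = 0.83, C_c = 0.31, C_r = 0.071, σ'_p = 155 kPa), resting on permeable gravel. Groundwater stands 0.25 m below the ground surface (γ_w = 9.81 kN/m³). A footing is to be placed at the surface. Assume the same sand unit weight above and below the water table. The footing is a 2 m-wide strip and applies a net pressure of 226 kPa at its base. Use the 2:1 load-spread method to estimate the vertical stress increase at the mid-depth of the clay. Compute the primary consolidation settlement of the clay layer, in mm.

Mid-depth of clay below the ground surface: z = 1.2 + 6.7/2 = 4.55 m.
Total vertical stress at mid-clay: σ_v = 17.8×1.2 + 16.8×3.35 = 77.64 kPa.
Pore pressure: u = 9.81×(4.55 − 0.25) = 42.183 kPa.
Initial effective stress: σ'_0 = σ_v − u = 77.64 − 42.183 = 35.457 kPa.
Stress increase at mid-clay by the 2:1 spreading method:
Δσ = qB/(B+z) = 226×2/(2+4.55) = 69.008 kPa
Final effective stress: σ'_f = 35.457 + 69.008 = 104.47 kPa.
σ'_f = 104.47 ≤ σ'_p = 155 kPa, so the clay remains overconsolidated and only the recompression index applies:
S_c = C_r·H/(1+e₀)·log₁₀(σ'_f/σ'_0) = 0.071×6.7/1.83×log₁₀(104.47/35.457)
    = 0.25995 × 0.46929 = 0.122 m

S_c ≈ 122 mm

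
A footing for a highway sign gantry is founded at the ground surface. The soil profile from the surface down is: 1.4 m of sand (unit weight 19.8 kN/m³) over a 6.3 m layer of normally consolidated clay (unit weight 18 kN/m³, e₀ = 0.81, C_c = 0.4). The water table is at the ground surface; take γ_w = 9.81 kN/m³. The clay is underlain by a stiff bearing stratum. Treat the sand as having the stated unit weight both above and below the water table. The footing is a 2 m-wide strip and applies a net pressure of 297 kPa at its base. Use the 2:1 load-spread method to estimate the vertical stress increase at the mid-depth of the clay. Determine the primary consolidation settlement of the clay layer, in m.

Mid-depth of clay below the ground surface: z = 1.4 + 6.3/2 = 4.55 m.
Total vertical stress at mid-clay: σ_v = 19.8×1.4 + 18×3.15 = 84.42 kPa.
Pore pressure: u = 9.81×(4.55 − 0) = 44.636 kPa.
Initial effective stress: σ'_0 = σ_v − u = 84.42 − 44.636 = 39.784 kPa.
Stress increase at mid-clay by the 2:1 spreading method:
Δσ = qB/(B+z) = 297×2/(2+4.55) = 90.687 kPa
Final effective stress: σ'_f = σ'_0 + Δσ = 39.784 + 90.687 = 130.47 kPa.
Normally consolidated clay, so the full stress increment lies on the virgin compression line:
S_c = C_c·H/(1+e₀)·log₁₀(σ'_f/σ'_0) = 0.4×6.3/(1+0.81)×log₁₀(130.47/39.784)
    = 1.3923 × 0.5158 = 0.7181 m

S_c ≈ 0.718 m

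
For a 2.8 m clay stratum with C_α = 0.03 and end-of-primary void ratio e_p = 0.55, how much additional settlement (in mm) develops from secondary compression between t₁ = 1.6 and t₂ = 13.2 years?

Secondary compression: S_s = C_α·H/(1+e_p)·log₁₀(t₂/t₁)
S_s = 0.03×2.8/(1+0.55)×log₁₀(13.2/1.6)
    = 0.05419 × 0.9165 = 0.04967 m

S_s ≈ 49.7 mm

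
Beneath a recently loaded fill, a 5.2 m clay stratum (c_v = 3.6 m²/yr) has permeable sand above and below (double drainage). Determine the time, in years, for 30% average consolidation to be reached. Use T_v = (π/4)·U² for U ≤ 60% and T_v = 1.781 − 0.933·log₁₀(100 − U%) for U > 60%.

t ≈ 0.133 years

Drainage path length: H_d = H/2 = 2.6 m (double drainage).
U ≤ 60%: T_v = (π/4)·U² = (π/4)×0.3² = 0.070686.
t = T_v·H_d²/c_v = 0.070686×2.6²/3.6 = 0.1327 years.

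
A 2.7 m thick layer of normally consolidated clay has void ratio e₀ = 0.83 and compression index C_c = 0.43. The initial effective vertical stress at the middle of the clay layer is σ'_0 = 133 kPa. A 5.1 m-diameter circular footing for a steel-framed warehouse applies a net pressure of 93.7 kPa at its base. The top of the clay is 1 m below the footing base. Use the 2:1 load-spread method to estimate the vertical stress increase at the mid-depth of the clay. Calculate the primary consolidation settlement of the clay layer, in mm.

Mid-depth of clay below the footing base: z = 1 + 2.7/2 = 2.35 m.
Stress increase at mid-clay by the 2:1 spreading method:
Δσ ≈ qD²/(D+z)² = 93.7×5.1²/(5.1+2.35)² = 43.91 kPa
Final effective stress: σ'_f = σ'_0 + Δσ = 133 + 43.91 = 176.91 kPa.
Normally consolidated clay, so the full stress increment lies on the virgin compression line:
S_c = C_c·H/(1+e₀)·log₁₀(σ'_f/σ'_0) = 0.43×2.7/(1+0.83)×log₁₀(176.91/133)
    = 0.63443 × 0.1239 = 0.07861 m

S_c ≈ 78.6 mm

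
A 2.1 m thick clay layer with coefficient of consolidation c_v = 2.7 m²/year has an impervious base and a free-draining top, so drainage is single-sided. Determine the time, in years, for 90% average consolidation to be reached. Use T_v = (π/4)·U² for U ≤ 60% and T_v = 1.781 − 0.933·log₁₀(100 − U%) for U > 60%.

Drainage path length: H_d = H = 2.1 m (single drainage).
U > 60%: T_v = 1.781 − 0.933·log₁₀(100 − 90) = 0.848.
t = T_v·H_d²/c_v = 0.848×2.1²/2.7 = 1.385 years.

t ≈ 1.39 years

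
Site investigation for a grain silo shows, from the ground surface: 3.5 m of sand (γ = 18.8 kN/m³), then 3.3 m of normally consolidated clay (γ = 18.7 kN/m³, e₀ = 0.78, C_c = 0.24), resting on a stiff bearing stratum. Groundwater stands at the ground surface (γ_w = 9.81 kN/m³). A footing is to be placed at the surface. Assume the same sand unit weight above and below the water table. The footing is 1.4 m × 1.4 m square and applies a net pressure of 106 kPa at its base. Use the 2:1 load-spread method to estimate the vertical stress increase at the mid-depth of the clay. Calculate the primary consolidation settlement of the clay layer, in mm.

Mid-depth of clay below the ground surface: z = 3.5 + 3.3/2 = 5.15 m.
Total vertical stress at mid-clay: σ_v = 18.8×3.5 + 18.7×1.65 = 96.655 kPa.
Pore pressure: u = 9.81×(5.15 − 0) = 50.522 kPa.
Initial effective stress: σ'_0 = σ_v − u = 96.655 − 50.522 = 46.133 kPa.
Stress increase at mid-clay by the 2:1 spreading method:
Δσ = qBL/((B+z)(L+z)) = 106×1.4×1.4/((1.4+5.15)(1.4+5.15)) = 4.8426 kPa
Final effective stress: σ'_f = σ'_0 + Δσ = 46.133 + 4.8426 = 50.976 kPa.
Normally consolidated clay, so the full stress increment lies on the virgin compression line:
S_c = C_c·H/(1+e₀)·log₁₀(σ'_f/σ'_0) = 0.24×3.3/(1+0.78)×log₁₀(50.976/46.133)
    = 0.44494 × 0.043354 = 0.01929 m

S_c ≈ 19.3 mm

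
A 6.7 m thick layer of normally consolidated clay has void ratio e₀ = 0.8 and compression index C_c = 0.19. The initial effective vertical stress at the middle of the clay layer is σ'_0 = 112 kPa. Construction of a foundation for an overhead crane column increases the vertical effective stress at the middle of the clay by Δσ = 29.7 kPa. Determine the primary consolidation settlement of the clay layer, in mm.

S_c ≈ 72.2 mm

Final effective stress: σ'_f = σ'_0 + Δσ = 112 + 29.7 = 141.7 kPa.
Normally consolidated clay, so the full stress increment lies on the virgin compression line:
S_c = C_c·H/(1+e₀)·log₁₀(σ'_f/σ'_0) = 0.19×6.7/(1+0.8)×log₁₀(141.7/112)
    = 0.70722 × 0.10215 = 0.07224 m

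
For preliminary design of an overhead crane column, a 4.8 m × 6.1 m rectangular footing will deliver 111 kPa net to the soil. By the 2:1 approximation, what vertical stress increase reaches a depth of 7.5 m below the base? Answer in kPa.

By the 2:1 method the load spreads at 1 horizontal : 2 vertical, so at depth z the loaded area has grown by z in each plan dimension:
Δσ = qBL/((B+z)(L+z)) = 111×4.8×6.1/((4.8+7.5)(6.1+7.5)) = 19.429 kPa

Δσ_z ≈ 19.4 kPa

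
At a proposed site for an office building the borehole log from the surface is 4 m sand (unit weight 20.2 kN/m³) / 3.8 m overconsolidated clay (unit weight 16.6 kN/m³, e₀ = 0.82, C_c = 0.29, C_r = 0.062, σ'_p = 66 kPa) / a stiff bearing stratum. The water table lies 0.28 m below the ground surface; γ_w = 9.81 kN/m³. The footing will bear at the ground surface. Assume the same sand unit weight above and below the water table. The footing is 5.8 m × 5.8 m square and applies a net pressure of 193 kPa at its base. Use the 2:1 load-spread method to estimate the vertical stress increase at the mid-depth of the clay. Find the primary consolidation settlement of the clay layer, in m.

S_c ≈ 0.129 m

Mid-depth of clay below the ground surface: z = 4 + 3.8/2 = 5.9 m.
Total vertical stress at mid-clay: σ_v = 20.2×4 + 16.6×1.9 = 112.34 kPa.
Pore pressure: u = 9.81×(5.9 − 0.28) = 55.132 kPa.
Initial effective stress: σ'_0 = σ_v − u = 112.34 − 55.132 = 57.208 kPa.
Stress increase at mid-clay by the 2:1 spreading method:
Δσ = qBL/((B+z)(L+z)) = 193×5.8×5.8/((5.8+5.9)(5.8+5.9)) = 47.429 kPa
Final effective stress: σ'_f = 57.208 + 47.429 = 104.64 kPa.
σ'_f = 104.64 > σ'_p = 66 kPa, so the stress path crosses the preconsolidation pressure — recompression up to σ'_p, then virgin compression beyond:
S_c = H/(1+e₀)·[C_r·log₁₀(σ'_p/σ'_0) + C_c·log₁₀(σ'_f/σ'_p)]
    = 3.8/1.82 × [0.062×log₁₀(66/57.208) + 0.29×log₁₀(104.64/66)]
    = 2.0879 × [0.0038494 + 0.058045] = 0.1292 m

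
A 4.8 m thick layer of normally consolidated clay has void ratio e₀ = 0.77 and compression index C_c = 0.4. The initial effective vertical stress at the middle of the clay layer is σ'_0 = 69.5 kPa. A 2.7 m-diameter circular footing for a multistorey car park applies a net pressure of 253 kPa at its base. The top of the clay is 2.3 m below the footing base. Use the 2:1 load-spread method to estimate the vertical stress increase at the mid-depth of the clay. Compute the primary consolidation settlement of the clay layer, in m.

Mid-depth of clay below the footing base: z = 2.3 + 4.8/2 = 4.7 m.
Stress increase at mid-clay by the 2:1 spreading method:
Δσ ≈ qD²/(D+z)² = 253×2.7²/(2.7+4.7)² = 33.681 kPa
Final effective stress: σ'_f = σ'_0 + Δσ = 69.5 + 33.681 = 103.18 kPa.
Normally consolidated clay, so the full stress increment lies on the virgin compression line:
S_c = C_c·H/(1+e₀)·log₁₀(σ'_f/σ'_0) = 0.4×4.8/(1+0.77)×log₁₀(103.18/69.5)
    = 1.0847 × 0.17161 = 0.1861 m

S_c ≈ 0.186 m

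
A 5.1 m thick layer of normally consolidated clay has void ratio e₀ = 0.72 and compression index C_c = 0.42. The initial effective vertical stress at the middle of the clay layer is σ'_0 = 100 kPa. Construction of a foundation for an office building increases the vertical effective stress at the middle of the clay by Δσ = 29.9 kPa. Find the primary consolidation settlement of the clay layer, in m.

S_c ≈ 0.141 m

Final effective stress: σ'_f = σ'_0 + Δσ = 100 + 29.9 = 129.9 kPa.
Normally consolidated clay, so the full stress increment lies on the virgin compression line:
S_c = C_c·H/(1+e₀)·log₁₀(σ'_f/σ'_0) = 0.42×5.1/(1+0.72)×log₁₀(129.9/100)
    = 1.2453 × 0.11361 = 0.1415 m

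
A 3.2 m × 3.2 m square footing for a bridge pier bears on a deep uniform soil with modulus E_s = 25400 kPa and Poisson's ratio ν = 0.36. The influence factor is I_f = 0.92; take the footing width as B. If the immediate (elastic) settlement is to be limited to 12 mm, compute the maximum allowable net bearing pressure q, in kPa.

S_e = q·B·(1−ν²)/E_s · I_f  ⇒  q = S_e·E_s / (B·(1−ν²)·I_f).
q = 0.012 × 25400 / (3.2 × 0.8704 × 0.92) = 118.9 kPa

q ≈ 119 kPa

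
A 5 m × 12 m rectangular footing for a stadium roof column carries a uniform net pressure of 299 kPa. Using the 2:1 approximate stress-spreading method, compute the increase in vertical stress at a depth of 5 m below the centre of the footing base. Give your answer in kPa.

Δσ_z ≈ 106 kPa

By the 2:1 method the load spreads at 1 horizontal : 2 vertical, so at depth z the loaded area has grown by z in each plan dimension:
Δσ = qBL/((B+z)(L+z)) = 299×5×12/((5+5)(12+5)) = 105.53 kPa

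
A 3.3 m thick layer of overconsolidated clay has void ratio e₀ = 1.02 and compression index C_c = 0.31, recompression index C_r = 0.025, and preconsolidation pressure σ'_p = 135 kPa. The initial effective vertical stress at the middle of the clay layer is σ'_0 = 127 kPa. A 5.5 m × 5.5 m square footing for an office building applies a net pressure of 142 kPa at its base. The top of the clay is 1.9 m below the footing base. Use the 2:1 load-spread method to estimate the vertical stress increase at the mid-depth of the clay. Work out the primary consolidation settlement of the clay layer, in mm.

S_c ≈ 63.7 mm

Mid-depth of clay below the footing base: z = 1.9 + 3.3/2 = 3.55 m.
Stress increase at mid-clay by the 2:1 spreading method:
Δσ = qBL/((B+z)(L+z)) = 142×5.5×5.5/((5.5+3.55)(5.5+3.55)) = 52.447 kPa
Final effective stress: σ'_f = 127 + 52.447 = 179.45 kPa.
σ'_f = 179.45 > σ'_p = 135 kPa, so the stress path crosses the preconsolidation pressure — recompression up to σ'_p, then virgin compression beyond:
S_c = H/(1+e₀)·[C_r·log₁₀(σ'_p/σ'_0) + C_c·log₁₀(σ'_f/σ'_p)]
    = 3.3/2.02 × [0.025×log₁₀(135/127) + 0.31×log₁₀(179.45/135)]
    = 1.6337 × [0.00066325 + 0.038319] = 0.06369 m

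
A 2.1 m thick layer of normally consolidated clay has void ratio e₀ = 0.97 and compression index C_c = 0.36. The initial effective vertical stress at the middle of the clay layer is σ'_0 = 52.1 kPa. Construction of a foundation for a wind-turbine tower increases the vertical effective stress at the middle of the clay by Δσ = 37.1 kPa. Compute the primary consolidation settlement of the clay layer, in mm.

S_c ≈ 89.6 mm

Final effective stress: σ'_f = σ'_0 + Δσ = 52.1 + 37.1 = 89.2 kPa.
Normally consolidated clay, so the full stress increment lies on the virgin compression line:
S_c = C_c·H/(1+e₀)·log₁₀(σ'_f/σ'_0) = 0.36×2.1/(1+0.97)×log₁₀(89.2/52.1)
    = 0.38376 × 0.23353 = 0.08962 m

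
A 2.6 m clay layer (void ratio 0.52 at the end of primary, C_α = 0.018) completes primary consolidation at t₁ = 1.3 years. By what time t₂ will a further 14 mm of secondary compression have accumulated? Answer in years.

S_s = C_α·H/(1+e_p)·log₁₀(t₂/t₁) ⇒ log₁₀(t₂/t₁) = S_s·(1+e_p)/(C_α·H).
log₁₀(t₂/t₁) = 0.014 × (1+0.52) / (0.018×2.6) = 0.4547
t₂ = t₁ × 10^0.4547 = 1.3 × 2.849 = 3.704 years

t₂ ≈ 3.7 years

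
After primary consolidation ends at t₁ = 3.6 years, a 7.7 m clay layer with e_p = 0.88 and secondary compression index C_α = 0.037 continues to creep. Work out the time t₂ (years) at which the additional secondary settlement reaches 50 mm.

t₂ ≈ 7.7 years

S_s = C_α·H/(1+e_p)·log₁₀(t₂/t₁) ⇒ log₁₀(t₂/t₁) = S_s·(1+e_p)/(C_α·H).
log₁₀(t₂/t₁) = 0.05 × (1+0.88) / (0.037×7.7) = 0.3299
t₂ = t₁ × 10^0.3299 = 3.6 × 2.138 = 7.696 years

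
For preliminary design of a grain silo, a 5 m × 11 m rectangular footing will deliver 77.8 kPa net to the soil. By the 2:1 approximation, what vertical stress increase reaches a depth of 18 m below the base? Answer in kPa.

By the 2:1 method the load spreads at 1 horizontal : 2 vertical, so at depth z the loaded area has grown by z in each plan dimension:
Δσ = qBL/((B+z)(L+z)) = 77.8×5×11/((5+18)(11+18)) = 6.4153 kPa

Δσ_z ≈ 6.42 kPa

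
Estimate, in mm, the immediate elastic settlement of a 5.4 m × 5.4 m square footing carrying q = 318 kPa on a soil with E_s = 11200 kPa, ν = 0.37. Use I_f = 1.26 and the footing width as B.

Immediate (elastic) settlement: S_e = q·B·(1−ν²)/E_s · I_f.
S_e = 318 × 5.4 × (1 − 0.37²) / 11200 × 1.26
    = 318 × 5.4 × 0.8631 / 11200 × 1.26
    = 0.1667 m = 166.7 mm

S_e ≈ 167 mm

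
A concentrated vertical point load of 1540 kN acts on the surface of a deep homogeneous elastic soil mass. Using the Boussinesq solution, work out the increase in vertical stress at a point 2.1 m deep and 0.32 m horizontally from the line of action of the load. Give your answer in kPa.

Boussinesq vertical stress below a point load on an elastic half-space:
Δσ_z = 3P/(2πz²) · [1 + (r/z)²]^(−5/2)
r/z = 0.32/2.1 = 0.15238; [1+(r/z)²]^(−5/2) = 0.94423.
Δσ_z = 3×1540/(2π×2.1²) × 0.94423 = 166.73 × 0.94423 = 157.4 kPa

Δσ_z ≈ 157 kPa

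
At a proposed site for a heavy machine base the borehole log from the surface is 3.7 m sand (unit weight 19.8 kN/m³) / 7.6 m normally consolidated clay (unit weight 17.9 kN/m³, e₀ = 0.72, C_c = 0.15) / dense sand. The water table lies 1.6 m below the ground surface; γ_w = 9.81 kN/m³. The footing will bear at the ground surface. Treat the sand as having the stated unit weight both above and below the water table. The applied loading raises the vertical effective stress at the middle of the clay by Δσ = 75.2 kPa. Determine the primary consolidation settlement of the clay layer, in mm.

Mid-depth of clay below the ground surface: z = 3.7 + 7.6/2 = 7.5 m.
Total vertical stress at mid-clay: σ_v = 19.8×3.7 + 17.9×3.8 = 141.28 kPa.
Pore pressure: u = 9.81×(7.5 − 1.6) = 57.879 kPa.
Initial effective stress: σ'_0 = σ_v − u = 141.28 − 57.879 = 83.401 kPa.
Final effective stress: σ'_f = σ'_0 + Δσ = 83.401 + 75.2 = 158.6 kPa.
Normally consolidated clay, so the full stress increment lies on the virgin compression line:
S_c = C_c·H/(1+e₀)·log₁₀(σ'_f/σ'_0) = 0.15×7.6/(1+0.72)×log₁₀(158.6/83.401)
    = 0.66279 × 0.27913 = 0.185 m

S_c ≈ 185 mm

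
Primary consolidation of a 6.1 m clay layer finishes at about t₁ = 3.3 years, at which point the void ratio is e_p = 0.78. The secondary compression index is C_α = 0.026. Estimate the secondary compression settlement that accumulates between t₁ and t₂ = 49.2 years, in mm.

Secondary compression: S_s = C_α·H/(1+e_p)·log₁₀(t₂/t₁)
S_s = 0.026×6.1/(1+0.78)×log₁₀(49.2/3.3)
    = 0.0891 × 1.173 = 0.1046 m

S_s ≈ 105 mm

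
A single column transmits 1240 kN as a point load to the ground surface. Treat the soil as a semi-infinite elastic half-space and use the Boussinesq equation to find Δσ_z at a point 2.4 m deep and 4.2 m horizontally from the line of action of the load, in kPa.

Boussinesq vertical stress below a point load on an elastic half-space:
Δσ_z = 3P/(2πz²) · [1 + (r/z)²]^(−5/2)
r/z = 4.2/2.4 = 1.75; [1+(r/z)²]^(−5/2) = 0.030062.
Δσ_z = 3×1240/(2π×2.4²) × 0.030062 = 102.79 × 0.030062 = 3.09 kPa

Δσ_z ≈ 3.09 kPa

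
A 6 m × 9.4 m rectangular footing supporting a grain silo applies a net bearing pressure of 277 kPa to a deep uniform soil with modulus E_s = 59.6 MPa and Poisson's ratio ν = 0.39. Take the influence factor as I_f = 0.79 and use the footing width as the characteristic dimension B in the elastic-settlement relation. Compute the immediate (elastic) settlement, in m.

Immediate (elastic) settlement: S_e = q·B·(1−ν²)/E_s · I_f.
E_s = 59.6 MPa = 59600 kPa.
S_e = 277 × 6 × (1 − 0.39²) / 59600 × 0.79
    = 277 × 6 × 0.8479 / 59600 × 0.79
    = 0.01868 m

S_e ≈ 0.0187 m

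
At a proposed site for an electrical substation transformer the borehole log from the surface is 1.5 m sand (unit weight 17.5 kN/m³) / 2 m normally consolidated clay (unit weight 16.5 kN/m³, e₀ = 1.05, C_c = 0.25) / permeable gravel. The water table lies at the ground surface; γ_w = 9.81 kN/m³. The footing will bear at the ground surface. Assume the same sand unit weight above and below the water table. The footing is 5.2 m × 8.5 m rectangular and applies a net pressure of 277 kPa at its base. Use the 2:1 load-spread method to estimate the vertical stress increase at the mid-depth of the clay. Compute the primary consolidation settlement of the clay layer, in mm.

Mid-depth of clay below the ground surface: z = 1.5 + 2/2 = 2.5 m.
Total vertical stress at mid-clay: σ_v = 17.5×1.5 + 16.5×1 = 42.75 kPa.
Pore pressure: u = 9.81×(2.5 − 0) = 24.525 kPa.
Initial effective stress: σ'_0 = σ_v − u = 42.75 − 24.525 = 18.225 kPa.
Stress increase at mid-clay by the 2:1 spreading method:
Δσ = qBL/((B+z)(L+z)) = 277×5.2×8.5/((5.2+2.5)(8.5+2.5)) = 144.55 kPa
Final effective stress: σ'_f = σ'_0 + Δσ = 18.225 + 144.55 = 162.78 kPa.
Normally consolidated clay, so the full stress increment lies on the virgin compression line:
S_c = C_c·H/(1+e₀)·log₁₀(σ'_f/σ'_0) = 0.25×2/(1+1.05)×log₁₀(162.78/18.225)
    = 0.2439 × 0.95093 = 0.2319 m

S_c ≈ 232 mm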